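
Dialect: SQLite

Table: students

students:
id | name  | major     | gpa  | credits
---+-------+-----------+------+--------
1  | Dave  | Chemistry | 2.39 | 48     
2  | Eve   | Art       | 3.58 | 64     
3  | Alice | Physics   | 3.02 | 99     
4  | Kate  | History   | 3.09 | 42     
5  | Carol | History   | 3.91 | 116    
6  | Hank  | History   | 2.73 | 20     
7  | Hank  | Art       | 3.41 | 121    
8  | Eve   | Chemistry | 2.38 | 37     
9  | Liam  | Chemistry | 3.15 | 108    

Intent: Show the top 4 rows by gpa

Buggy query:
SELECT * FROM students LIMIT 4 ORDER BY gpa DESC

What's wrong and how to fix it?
Bug: ORDER BY cannot follow LIMIT; LIMIT is the final clause

Fix: Sort with ORDER BY, then apply LIMIT

Corrected query:
SELECT * FROM students ORDER BY gpa DESC LIMIT 4

Result:
id | name  | major     | gpa  | credits
---+-------+-----------+------+--------
5  | Carol | History   | 3.91 | 116    
2  | Eve   | Art       | 3.58 | 64     
7  | Hank  | Art       | 3.41 | 121    
9  | Liam  | Chemistry | 3.15 | 108    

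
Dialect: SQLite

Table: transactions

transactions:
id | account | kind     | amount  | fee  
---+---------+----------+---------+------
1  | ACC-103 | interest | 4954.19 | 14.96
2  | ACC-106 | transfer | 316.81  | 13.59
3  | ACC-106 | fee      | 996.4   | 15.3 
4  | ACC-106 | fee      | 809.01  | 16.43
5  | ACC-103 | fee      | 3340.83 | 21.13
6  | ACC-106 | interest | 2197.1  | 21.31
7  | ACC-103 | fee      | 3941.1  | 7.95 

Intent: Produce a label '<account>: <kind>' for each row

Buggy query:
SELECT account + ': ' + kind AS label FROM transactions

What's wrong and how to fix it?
Bug: '+' is numeric addition; on text columns SQLite converts them to 0 instead of concatenating

Fix: Use the || operator for string concatenation

Corrected query:
SELECT account || ': ' || kind AS label FROM transactions

Result:
label            
-----------------
ACC-103: interest
ACC-106: transfer
ACC-106: fee     
ACC-106: fee     
ACC-103: fee     
ACC-106: interest
ACC-103: fee     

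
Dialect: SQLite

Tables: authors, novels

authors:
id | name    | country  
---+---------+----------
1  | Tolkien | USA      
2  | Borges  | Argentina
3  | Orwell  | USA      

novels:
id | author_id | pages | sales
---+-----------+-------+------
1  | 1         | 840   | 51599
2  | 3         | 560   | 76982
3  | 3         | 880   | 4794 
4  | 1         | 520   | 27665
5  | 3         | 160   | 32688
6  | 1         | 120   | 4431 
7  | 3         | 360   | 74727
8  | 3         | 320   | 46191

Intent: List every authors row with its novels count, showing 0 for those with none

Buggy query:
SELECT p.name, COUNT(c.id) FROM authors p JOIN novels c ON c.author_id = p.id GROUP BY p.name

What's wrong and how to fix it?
Bug: INNER JOIN drops authors rows that have no matching novels rows

Fix: Switch to LEFT JOIN to retain unmatched parent rows

Corrected query:
SELECT p.name, COUNT(c.id) FROM authors p LEFT JOIN novels c ON c.author_id = p.id GROUP BY p.name

Result:
name    | COUNT(c.id)
--------+------------
Borges  | 0          
Orwell  | 5          
Tolkien | 3          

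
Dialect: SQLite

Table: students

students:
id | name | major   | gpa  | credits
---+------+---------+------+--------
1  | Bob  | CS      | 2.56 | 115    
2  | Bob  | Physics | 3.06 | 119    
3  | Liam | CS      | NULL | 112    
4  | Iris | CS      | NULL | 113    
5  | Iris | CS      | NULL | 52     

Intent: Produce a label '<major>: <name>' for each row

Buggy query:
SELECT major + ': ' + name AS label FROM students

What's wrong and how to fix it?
Bug: '+' is numeric addition; on text columns SQLite converts them to 0 instead of concatenating

Fix: Use the || operator for string concatenation

Corrected query:
SELECT major || ': ' || name AS label FROM students

Result:
label       
------------
CS: Bob     
Physics: Bob
CS: Liam    
CS: Iris    
CS: Iris    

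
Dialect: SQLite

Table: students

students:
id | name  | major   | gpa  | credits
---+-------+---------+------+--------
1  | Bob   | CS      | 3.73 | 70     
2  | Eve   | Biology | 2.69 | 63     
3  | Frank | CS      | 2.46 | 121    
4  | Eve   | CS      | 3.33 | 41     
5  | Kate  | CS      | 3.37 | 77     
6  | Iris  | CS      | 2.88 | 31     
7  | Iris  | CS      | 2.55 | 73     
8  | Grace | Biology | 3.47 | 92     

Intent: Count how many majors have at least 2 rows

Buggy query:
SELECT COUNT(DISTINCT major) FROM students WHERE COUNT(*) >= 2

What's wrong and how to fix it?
Bug: COUNT(*) cannot appear in WHERE; the per-group count doesn't exist yet

Fix: Use a subquery that GROUPs and filters with HAVING, then count its rows

Corrected query:
SELECT COUNT(*) FROM (SELECT major FROM students GROUP BY major HAVING COUNT(*) >= 2)

Result:
COUNT(*)
--------
2       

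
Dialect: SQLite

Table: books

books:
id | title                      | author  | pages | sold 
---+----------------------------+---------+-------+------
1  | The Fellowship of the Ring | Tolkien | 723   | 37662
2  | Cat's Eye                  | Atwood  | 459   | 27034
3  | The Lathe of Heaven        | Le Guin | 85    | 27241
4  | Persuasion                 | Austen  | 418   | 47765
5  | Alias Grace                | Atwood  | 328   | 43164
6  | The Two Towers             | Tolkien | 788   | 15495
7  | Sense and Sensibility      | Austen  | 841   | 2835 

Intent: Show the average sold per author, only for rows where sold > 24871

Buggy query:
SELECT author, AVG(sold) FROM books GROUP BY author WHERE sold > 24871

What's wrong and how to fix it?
Bug: WHERE cannot follow GROUP BY

Fix: Move the WHERE clause before GROUP BY

Corrected query:
SELECT author, AVG(sold) FROM books WHERE sold > 24871 GROUP BY author

Result:
author  | AVG(sold)
--------+----------
Atwood  | 35099    
Austen  | 47765    
Le Guin | 27241    
Tolkien | 37662    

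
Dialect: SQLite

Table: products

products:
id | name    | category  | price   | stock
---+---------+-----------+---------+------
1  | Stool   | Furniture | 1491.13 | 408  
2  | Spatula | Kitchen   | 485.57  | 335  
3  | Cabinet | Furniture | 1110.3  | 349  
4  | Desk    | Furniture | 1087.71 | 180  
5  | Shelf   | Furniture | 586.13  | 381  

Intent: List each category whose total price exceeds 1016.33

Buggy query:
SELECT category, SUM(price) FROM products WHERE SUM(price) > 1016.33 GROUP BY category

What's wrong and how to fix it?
Bug: Aggregate functions cannot appear in a WHERE clause

Fix: Use HAVING (which filters groups after aggregation) instead of WHERE

Corrected query:
SELECT category, SUM(price) FROM products GROUP BY category HAVING SUM(price) > 1016.33

Result:
category  | SUM(price)
----------+-----------
Furniture | 4275.27   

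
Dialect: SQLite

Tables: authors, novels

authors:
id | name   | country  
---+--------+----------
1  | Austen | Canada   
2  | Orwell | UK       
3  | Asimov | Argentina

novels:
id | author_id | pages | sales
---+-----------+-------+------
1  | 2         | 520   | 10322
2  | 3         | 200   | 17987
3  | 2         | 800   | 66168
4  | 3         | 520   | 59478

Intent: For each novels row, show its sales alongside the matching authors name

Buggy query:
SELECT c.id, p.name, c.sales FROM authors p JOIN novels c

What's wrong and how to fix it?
Bug: JOIN with no ON clause produces a cartesian product; every novels row pairs with every authors row

Fix: Add ON c.author_id = p.id to the JOIN

Corrected query:
SELECT c.id, p.name, c.sales FROM authors p JOIN novels c ON c.author_id = p.id

Result:
id | name   | sales
---+--------+------
1  | Orwell | 10322
2  | Asimov | 17987
3  | Orwell | 66168
4  | Asimov | 59478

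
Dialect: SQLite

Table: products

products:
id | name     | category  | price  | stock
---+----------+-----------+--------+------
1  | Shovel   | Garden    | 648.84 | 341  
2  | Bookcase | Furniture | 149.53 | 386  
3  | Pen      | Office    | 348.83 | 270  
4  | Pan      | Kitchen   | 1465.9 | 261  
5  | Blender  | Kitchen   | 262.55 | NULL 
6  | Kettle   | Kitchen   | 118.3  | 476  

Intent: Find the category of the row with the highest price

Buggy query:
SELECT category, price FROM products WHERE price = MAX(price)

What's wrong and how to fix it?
Bug: WHERE is evaluated per row; an aggregate over the whole table isn't defined there

Fix: Use a subquery: WHERE price = (SELECT MAX(price) FROM products)

Corrected query:
SELECT category, price FROM products WHERE price = (SELECT MAX(price) FROM products)

Result:
category | price 
---------+-------
Kitchen  | 1465.9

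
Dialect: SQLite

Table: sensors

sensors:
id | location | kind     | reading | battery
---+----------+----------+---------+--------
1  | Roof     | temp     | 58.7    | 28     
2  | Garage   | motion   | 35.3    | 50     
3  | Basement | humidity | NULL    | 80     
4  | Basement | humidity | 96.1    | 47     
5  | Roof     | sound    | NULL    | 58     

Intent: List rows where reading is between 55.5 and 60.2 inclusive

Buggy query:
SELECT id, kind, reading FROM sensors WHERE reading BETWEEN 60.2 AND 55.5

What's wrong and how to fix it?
Bug: The bounds are reversed; BETWEEN a AND b requires a <= b to match anything

Fix: Swap the bounds so the smaller value comes first

Corrected query:
SELECT id, kind, reading FROM sensors WHERE reading BETWEEN 55.5 AND 60.2

Result:
id | kind | reading
---+------+--------
1  | temp | 58.7   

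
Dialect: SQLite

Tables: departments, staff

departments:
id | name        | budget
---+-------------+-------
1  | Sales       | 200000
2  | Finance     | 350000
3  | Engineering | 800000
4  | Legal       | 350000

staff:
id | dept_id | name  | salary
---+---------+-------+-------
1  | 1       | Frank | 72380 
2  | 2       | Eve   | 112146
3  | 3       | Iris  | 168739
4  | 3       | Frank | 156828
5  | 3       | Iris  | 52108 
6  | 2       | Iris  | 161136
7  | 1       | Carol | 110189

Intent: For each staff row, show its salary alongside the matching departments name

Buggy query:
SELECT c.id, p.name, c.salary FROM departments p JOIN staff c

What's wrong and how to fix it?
Bug: JOIN with no ON clause produces a cartesian product; every staff row pairs with every departments row

Fix: Specify the join condition linking the foreign key to the parent id

Corrected query:
SELECT c.id, p.name, c.salary FROM departments p JOIN staff c ON c.dept_id = p.id

Result:
id | name        | salary
---+-------------+-------
1  | Sales       | 72380 
2  | Finance     | 112146
3  | Engineering | 168739
4  | Engineering | 156828
5  | Engineering | 52108 
6  | Finance     | 161136
7  | Sales       | 110189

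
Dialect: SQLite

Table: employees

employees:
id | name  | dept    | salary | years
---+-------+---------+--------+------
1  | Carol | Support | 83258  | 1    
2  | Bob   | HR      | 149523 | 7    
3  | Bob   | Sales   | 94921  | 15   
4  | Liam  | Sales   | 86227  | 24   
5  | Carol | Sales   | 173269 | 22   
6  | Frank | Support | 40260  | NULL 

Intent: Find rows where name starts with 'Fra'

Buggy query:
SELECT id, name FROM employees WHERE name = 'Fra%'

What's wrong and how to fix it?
Bug: '=' compares the literal string including the % character; pattern matching needs LIKE

Fix: Use LIKE for wildcard pattern matching

Corrected query:
SELECT id, name FROM employees WHERE name LIKE 'Fra%'

Result:
id | name 
---+------
6  | Frank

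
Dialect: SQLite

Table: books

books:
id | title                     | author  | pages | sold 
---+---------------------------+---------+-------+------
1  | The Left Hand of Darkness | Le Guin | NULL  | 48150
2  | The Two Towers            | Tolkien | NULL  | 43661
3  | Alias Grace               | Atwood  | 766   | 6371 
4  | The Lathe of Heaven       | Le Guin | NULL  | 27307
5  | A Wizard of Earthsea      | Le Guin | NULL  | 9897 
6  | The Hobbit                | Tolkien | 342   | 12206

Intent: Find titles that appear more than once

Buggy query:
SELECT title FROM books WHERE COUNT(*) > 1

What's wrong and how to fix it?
Bug: COUNT(*) is an aggregate and cannot be used in WHERE

Fix: Group first, then use HAVING for the count condition

Corrected query:
SELECT title FROM books GROUP BY title HAVING COUNT(*) > 1

Result:
(no rows)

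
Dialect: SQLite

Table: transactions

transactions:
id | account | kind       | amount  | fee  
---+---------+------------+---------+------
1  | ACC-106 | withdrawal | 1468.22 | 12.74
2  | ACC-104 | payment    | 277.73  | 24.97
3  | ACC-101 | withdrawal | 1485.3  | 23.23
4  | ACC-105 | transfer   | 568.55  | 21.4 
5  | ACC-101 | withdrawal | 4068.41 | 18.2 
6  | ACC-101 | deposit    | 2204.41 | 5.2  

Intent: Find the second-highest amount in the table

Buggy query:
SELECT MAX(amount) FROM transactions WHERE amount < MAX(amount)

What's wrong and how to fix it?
Bug: The inner MAX is an aggregate inside WHERE, which is not allowed

Fix: Put the inner MAX in a scalar subquery

Corrected query:
SELECT MAX(amount) FROM transactions WHERE amount < (SELECT MAX(amount) FROM transactions)

Result:
MAX(amount)
-----------
2204.41    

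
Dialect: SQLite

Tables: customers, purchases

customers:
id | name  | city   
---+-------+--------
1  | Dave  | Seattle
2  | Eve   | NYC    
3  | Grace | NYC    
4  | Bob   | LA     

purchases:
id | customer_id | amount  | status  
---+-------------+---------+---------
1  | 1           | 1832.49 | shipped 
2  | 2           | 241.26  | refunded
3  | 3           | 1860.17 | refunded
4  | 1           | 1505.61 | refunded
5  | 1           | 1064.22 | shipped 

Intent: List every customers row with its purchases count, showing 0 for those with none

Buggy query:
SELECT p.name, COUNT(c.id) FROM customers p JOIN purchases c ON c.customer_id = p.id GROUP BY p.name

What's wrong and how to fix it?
Bug: An inner join excludes parents with zero children

Fix: Use LEFT JOIN so parents without children still appear (COUNT(c.id) gives 0)

Corrected query:
SELECT p.name, COUNT(c.id) FROM customers p LEFT JOIN purchases c ON c.customer_id = p.id GROUP BY p.name

Result:
name  | COUNT(c.id)
------+------------
Bob   | 0          
Dave  | 3          
Eve   | 1          
Grace | 1          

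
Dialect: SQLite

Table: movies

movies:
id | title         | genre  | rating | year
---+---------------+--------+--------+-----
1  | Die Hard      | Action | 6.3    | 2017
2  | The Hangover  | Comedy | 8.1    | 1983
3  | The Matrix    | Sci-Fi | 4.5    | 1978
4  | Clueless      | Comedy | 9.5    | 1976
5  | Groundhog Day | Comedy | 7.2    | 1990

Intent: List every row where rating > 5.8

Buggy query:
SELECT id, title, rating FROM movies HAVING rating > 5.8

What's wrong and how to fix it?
Bug: This is a non-aggregate query (no GROUP BY, no aggregates), so in SQLite the HAVING clause is invalid here; a row-level condition belongs in WHERE

Fix: Replace HAVING with WHERE since the condition applies to individual rows

Corrected query:
SELECT id, title, rating FROM movies WHERE rating > 5.8

Result:
id | title         | rating
---+---------------+-------
1  | Die Hard      | 6.3   
2  | The Hangover  | 8.1   
4  | Clueless      | 9.5   
5  | Groundhog Day | 7.2   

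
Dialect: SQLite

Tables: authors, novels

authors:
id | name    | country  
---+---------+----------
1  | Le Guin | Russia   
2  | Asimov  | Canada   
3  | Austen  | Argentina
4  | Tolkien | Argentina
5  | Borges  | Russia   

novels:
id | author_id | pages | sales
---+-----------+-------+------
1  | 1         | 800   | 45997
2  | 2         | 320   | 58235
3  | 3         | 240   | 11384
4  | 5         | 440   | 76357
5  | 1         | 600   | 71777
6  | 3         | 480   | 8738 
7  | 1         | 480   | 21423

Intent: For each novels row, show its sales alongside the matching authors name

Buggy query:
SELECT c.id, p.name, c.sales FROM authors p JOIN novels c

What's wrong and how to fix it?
Bug: JOIN with no ON clause produces a cartesian product; every novels row pairs with every authors row

Fix: Specify the join condition linking the foreign key to the parent id

Corrected query:
SELECT c.id, p.name, c.sales FROM authors p JOIN novels c ON c.author_id = p.id

Result:
id | name    | sales
---+---------+------
1  | Le Guin | 45997
2  | Asimov  | 58235
3  | Austen  | 11384
4  | Borges  | 76357
5  | Le Guin | 71777
6  | Austen  | 8738 
7  | Le Guin | 21423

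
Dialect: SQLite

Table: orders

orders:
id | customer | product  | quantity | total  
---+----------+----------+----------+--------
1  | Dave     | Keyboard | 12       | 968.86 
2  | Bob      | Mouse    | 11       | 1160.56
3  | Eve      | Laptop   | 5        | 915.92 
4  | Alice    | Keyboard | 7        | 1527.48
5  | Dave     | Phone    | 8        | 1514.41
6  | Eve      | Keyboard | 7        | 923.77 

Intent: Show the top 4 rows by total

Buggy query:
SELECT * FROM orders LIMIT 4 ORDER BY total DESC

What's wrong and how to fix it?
Bug: ORDER BY cannot follow LIMIT; LIMIT is the final clause

Fix: Sort with ORDER BY, then apply LIMIT

Corrected query:
SELECT * FROM orders ORDER BY total DESC LIMIT 4

Result:
id | customer | product  | quantity | total  
---+----------+----------+----------+--------
4  | Alice    | Keyboard | 7        | 1527.48
5  | Dave     | Phone    | 8        | 1514.41
2  | Bob      | Mouse    | 11       | 1160.56
1  | Dave     | Keyboard | 12       | 968.86 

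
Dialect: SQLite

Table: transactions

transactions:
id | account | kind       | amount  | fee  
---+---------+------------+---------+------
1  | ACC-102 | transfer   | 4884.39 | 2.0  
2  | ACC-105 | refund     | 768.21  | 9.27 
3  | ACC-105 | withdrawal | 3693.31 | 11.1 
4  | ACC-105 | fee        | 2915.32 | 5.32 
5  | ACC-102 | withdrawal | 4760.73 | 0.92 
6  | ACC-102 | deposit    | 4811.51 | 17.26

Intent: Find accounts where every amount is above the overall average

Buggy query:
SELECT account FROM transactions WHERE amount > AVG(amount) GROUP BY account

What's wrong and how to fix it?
Bug: AVG() is an aggregate; it can't sit directly in WHERE

Fix: Use a subquery for AVG and a HAVING MIN(...) filter so the condition holds for every row in the group

Corrected query:
SELECT account FROM transactions GROUP BY account HAVING MIN(amount) > (SELECT AVG(amount) FROM transactions)

Result:
account
-------
ACC-102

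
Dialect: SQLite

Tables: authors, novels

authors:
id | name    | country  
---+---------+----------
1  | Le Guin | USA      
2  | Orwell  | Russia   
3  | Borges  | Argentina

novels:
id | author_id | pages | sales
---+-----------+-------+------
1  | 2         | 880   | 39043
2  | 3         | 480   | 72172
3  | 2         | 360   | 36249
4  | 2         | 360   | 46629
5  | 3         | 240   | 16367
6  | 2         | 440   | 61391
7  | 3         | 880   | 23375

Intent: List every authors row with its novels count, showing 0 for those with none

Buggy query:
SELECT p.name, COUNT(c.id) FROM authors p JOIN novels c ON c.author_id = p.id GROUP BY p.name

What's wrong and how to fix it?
Bug: An inner join excludes parents with zero children

Fix: Switch to LEFT JOIN to retain unmatched parent rows

Corrected query:
SELECT p.name, COUNT(c.id) FROM authors p LEFT JOIN novels c ON c.author_id = p.id GROUP BY p.name

Result:
name    | COUNT(c.id)
--------+------------
Borges  | 3          
Le Guin | 0          
Orwell  | 4          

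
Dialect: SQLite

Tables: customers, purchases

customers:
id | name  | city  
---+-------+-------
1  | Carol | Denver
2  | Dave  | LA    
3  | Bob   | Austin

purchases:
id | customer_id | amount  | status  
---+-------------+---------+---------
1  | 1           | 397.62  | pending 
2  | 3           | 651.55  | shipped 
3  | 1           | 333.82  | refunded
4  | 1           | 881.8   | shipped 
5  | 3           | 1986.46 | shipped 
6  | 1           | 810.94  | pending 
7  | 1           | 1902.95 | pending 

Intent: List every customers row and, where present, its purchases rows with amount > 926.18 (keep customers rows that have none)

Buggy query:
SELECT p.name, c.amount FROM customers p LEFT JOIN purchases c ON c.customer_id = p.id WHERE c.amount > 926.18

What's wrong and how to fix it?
Bug: A WHERE condition on the right-hand table after LEFT JOIN drops unmatched parents

Fix: Move the right-table condition into the ON clause so unmatched parents are kept

Corrected query:
SELECT p.name, c.amount FROM customers p LEFT JOIN purchases c ON c.customer_id = p.id AND c.amount > 926.18

Result:
name  | amount 
------+--------
Carol | 1902.95
Dave  | NULL   
Bob   | 1986.46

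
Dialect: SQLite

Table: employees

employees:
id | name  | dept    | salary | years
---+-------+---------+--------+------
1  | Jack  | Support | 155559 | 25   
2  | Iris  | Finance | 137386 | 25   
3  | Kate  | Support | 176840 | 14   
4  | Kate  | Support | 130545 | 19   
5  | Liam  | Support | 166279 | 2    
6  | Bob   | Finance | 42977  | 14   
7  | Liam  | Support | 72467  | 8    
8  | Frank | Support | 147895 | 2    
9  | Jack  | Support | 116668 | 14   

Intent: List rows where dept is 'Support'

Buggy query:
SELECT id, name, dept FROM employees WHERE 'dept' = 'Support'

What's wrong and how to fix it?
Bug: Single quotes denote string literals in SQL; the column name is being compared as a constant string

Fix: Remove the quotes around the column name (or use double quotes for an identifier)

Corrected query:
SELECT id, name, dept FROM employees WHERE dept = 'Support'

Result:
id | name  | dept   
---+-------+--------
1  | Jack  | Support
3  | Kate  | Support
4  | Kate  | Support
5  | Liam  | Support
7  | Liam  | Support
8  | Frank | Support
9  | Jack  | Support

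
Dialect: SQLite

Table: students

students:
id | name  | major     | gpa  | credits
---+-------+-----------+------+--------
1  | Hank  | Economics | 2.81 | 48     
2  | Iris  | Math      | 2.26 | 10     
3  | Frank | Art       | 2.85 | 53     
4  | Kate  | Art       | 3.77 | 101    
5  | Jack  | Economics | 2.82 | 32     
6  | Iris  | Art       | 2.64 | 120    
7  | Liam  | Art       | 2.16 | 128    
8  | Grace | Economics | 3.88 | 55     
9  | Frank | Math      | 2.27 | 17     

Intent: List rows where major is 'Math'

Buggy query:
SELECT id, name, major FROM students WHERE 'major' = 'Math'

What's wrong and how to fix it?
Bug: 'major' in single quotes is a string literal, not the column; the comparison is literal-vs-literal and never true

Fix: Remove the quotes around the column name (or use double quotes for an identifier)

Corrected query:
SELECT id, name, major FROM students WHERE major = 'Math'

Result:
id | name  | major
---+-------+------
2  | Iris  | Math 
9  | Frank | Math 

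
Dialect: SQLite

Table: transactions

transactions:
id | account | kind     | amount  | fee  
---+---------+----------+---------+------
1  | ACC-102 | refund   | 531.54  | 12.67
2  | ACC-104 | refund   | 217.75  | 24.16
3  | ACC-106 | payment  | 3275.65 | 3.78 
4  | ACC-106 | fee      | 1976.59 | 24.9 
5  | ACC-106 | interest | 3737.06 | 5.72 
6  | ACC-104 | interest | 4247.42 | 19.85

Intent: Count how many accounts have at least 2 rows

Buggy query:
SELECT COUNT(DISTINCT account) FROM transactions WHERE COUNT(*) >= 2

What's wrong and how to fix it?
Bug: COUNT(*) cannot appear in WHERE; the per-group count doesn't exist yet

Fix: Group first with HAVING COUNT(*) >= 2, then COUNT the resulting groups

Corrected query:
SELECT COUNT(*) FROM (SELECT account FROM transactions GROUP BY account HAVING COUNT(*) >= 2)

Result:
COUNT(*)
--------
2       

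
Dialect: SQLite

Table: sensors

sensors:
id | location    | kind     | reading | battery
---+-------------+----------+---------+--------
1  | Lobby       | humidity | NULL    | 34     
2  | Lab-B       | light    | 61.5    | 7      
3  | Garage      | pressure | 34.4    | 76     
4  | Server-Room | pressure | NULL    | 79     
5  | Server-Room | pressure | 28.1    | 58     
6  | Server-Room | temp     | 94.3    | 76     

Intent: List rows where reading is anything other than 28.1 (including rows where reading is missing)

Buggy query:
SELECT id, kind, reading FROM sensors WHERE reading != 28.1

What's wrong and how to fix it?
Bug: Inequality against NULL is unknown, not true; rows with NULL are dropped

Fix: Handle NULL separately with IS NULL alongside the inequality

Corrected query:
SELECT id, kind, reading FROM sensors WHERE reading != 28.1 OR reading IS NULL

Result:
id | kind     | reading
---+----------+--------
1  | humidity | NULL   
2  | light    | 61.5   
3  | pressure | 34.4   
4  | pressure | NULL   
6  | temp     | 94.3   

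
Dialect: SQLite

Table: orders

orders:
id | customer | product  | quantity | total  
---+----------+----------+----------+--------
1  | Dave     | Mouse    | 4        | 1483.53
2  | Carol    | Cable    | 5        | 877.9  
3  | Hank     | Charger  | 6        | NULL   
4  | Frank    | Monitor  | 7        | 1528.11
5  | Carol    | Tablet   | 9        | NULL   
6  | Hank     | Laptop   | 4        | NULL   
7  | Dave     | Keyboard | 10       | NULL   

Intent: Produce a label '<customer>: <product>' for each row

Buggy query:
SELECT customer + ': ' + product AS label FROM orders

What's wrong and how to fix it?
Bug: SQLite uses || for string concatenation; + coerces text to numbers (yielding 0)

Fix: Replace + with || to concatenate text

Corrected query:
SELECT customer || ': ' || product AS label FROM orders

Result:
label         
--------------
Dave: Mouse   
Carol: Cable  
Hank: Charger 
Frank: Monitor
Carol: Tablet 
Hank: Laptop  
Dave: Keyboard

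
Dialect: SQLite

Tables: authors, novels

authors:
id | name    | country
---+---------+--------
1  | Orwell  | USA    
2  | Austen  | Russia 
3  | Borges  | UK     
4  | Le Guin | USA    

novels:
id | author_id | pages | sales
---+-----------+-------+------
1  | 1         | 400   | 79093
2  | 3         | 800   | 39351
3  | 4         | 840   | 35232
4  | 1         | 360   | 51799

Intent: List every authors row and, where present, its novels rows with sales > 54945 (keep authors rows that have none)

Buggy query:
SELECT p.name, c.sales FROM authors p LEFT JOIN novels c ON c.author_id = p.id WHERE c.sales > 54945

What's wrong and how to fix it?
Bug: Filtering c.sales in WHERE discards the NULL rows produced by LEFT JOIN, turning it into an inner join

Fix: Put 'c.sales > 54945' in the JOIN's ON clause instead of WHERE

Corrected query:
SELECT p.name, c.sales FROM authors p LEFT JOIN novels c ON c.author_id = p.id AND c.sales > 54945

Result:
name    | sales
--------+------
Orwell  | 79093
Austen  | NULL 
Borges  | NULL 
Le Guin | NULL 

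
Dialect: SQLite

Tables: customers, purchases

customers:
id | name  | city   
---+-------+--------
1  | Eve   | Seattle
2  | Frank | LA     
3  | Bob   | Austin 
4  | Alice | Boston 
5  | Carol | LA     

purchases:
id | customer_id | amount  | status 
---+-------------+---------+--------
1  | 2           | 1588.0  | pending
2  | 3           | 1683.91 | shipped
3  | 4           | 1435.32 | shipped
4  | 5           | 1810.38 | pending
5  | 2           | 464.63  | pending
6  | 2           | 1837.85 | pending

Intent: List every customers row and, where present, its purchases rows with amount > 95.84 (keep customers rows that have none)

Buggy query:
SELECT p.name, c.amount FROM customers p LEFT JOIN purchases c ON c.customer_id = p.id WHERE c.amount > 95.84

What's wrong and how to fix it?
Bug: A WHERE condition on the right-hand table after LEFT JOIN drops unmatched parents

Fix: Put 'c.amount > 95.84' in the JOIN's ON clause instead of WHERE

Corrected query:
SELECT p.name, c.amount FROM customers p LEFT JOIN purchases c ON c.customer_id = p.id AND c.amount > 95.84

Result:
name  | amount 
------+--------
Eve   | NULL   
Frank | 464.63 
Frank | 1588   
Frank | 1837.85
Bob   | 1683.91
Alice | 1435.32
Carol | 1810.38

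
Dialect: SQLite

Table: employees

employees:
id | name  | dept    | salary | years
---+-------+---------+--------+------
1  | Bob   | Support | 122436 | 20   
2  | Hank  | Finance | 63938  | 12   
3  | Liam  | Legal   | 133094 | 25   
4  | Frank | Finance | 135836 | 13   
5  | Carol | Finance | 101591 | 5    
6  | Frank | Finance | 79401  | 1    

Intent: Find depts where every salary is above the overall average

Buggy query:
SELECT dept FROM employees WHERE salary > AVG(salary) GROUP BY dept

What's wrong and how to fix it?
Bug: WHERE evaluates per row before aggregation, so AVG() is unavailable

Fix: Use a subquery for AVG and a HAVING MIN(...) filter so the condition holds for every row in the group

Corrected query:
SELECT dept FROM employees GROUP BY dept HAVING MIN(salary) > (SELECT AVG(salary) FROM employees)

Result:
dept   
-------
Legal  
Support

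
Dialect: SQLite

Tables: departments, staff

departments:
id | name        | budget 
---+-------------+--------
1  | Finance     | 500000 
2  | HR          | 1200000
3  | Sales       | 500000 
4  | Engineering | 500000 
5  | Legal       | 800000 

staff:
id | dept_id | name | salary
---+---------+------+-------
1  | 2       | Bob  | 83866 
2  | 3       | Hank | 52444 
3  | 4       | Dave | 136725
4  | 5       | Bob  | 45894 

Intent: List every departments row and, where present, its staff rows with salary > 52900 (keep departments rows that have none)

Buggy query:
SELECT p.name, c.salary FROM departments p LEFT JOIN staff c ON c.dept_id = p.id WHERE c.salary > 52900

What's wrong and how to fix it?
Bug: Filtering c.salary in WHERE discards the NULL rows produced by LEFT JOIN, turning it into an inner join

Fix: Move the right-table condition into the ON clause so unmatched parents are kept

Corrected query:
SELECT p.name, c.salary FROM departments p LEFT JOIN staff c ON c.dept_id = p.id AND c.salary > 52900

Result:
name        | salary
------------+-------
Finance     | NULL  
HR          | 83866 
Sales       | NULL  
Engineering | 136725
Legal       | NULL  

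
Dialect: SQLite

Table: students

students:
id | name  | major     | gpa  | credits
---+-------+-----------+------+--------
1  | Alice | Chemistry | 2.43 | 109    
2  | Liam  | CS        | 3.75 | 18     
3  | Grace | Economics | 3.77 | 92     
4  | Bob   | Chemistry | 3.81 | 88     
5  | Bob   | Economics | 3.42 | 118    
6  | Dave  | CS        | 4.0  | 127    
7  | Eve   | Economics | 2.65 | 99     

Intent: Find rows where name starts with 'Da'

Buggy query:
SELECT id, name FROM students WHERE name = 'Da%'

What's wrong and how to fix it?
Bug: Wildcards only work with LIKE; '=' treats '%' as a literal character

Fix: Use LIKE for wildcard pattern matching

Corrected query:
SELECT id, name FROM students WHERE name LIKE 'Da%'

Result:
id | name
---+-----
6  | Dave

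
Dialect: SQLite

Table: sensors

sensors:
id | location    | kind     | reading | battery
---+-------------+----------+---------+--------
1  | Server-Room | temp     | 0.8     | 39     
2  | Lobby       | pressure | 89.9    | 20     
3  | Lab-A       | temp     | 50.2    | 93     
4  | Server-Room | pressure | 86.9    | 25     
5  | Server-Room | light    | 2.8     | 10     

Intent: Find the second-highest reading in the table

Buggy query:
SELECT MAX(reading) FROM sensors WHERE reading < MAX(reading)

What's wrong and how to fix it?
Bug: The inner MAX is an aggregate inside WHERE, which is not allowed

Fix: Compute the overall MAX in a subquery, then take MAX of rows below it

Corrected query:
SELECT MAX(reading) FROM sensors WHERE reading < (SELECT MAX(reading) FROM sensors)

Result:
MAX(reading)
------------
86.9        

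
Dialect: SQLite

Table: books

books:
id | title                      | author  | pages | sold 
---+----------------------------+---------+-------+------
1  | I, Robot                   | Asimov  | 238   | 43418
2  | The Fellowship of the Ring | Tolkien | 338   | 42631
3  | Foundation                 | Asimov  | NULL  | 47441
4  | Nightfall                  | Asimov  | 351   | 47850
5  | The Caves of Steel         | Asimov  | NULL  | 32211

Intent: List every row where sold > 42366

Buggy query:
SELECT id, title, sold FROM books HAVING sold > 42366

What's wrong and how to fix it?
Bug: HAVING filters the output of aggregation, but this query has no GROUP BY and no aggregate functions, so SQLite rejects it (HAVING clause on a non-aggregate query); the condition here is per row

Fix: Replace HAVING with WHERE since the condition applies to individual rows

Corrected query:
SELECT id, title, sold FROM books WHERE sold > 42366

Result:
id | title                      | sold 
---+----------------------------+------
1  | I, Robot                   | 43418
2  | The Fellowship of the Ring | 42631
3  | Foundation                 | 47441
4  | Nightfall                  | 47850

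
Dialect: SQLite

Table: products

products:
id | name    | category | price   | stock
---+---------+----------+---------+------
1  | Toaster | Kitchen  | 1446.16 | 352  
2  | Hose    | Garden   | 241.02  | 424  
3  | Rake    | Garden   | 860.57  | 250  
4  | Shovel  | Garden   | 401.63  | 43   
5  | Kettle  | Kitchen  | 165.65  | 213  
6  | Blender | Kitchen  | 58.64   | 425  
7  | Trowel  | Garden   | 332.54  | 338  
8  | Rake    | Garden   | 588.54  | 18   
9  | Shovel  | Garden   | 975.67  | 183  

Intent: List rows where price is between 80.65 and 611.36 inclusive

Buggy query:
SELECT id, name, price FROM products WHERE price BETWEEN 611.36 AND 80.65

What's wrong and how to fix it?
Bug: The bounds are reversed; BETWEEN a AND b requires a <= b to match anything

Fix: Write BETWEEN 80.65 AND 611.36

Corrected query:
SELECT id, name, price FROM products WHERE price BETWEEN 80.65 AND 611.36

Result:
id | name   | price 
---+--------+-------
2  | Hose   | 241.02
4  | Shovel | 401.63
5  | Kettle | 165.65
7  | Trowel | 332.54
8  | Rake   | 588.54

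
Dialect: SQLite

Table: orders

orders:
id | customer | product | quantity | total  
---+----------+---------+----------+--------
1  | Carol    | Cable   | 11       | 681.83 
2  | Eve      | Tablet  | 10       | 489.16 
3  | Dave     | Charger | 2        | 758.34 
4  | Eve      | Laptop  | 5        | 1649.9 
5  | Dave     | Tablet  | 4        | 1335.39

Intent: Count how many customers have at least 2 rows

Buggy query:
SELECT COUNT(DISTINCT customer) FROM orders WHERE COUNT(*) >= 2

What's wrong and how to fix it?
Bug: WHERE filters individual rows, not groups, so a group-level COUNT is invalid there

Fix: Use a subquery that GROUPs and filters with HAVING, then count its rows

Corrected query:
SELECT COUNT(*) FROM (SELECT customer FROM orders GROUP BY customer HAVING COUNT(*) >= 2)

Result:
COUNT(*)
--------
2       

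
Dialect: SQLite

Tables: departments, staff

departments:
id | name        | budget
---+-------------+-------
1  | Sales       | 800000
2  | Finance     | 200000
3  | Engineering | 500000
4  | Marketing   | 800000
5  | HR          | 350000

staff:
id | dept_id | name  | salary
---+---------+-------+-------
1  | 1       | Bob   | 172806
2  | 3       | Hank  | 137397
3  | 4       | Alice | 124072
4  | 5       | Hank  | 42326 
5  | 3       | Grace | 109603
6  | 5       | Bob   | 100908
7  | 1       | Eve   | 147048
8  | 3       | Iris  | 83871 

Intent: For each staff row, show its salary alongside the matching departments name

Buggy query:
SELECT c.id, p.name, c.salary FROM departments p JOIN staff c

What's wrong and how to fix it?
Bug: Missing join condition: each staff row is matched to all departments rows instead of just its own

Fix: Add ON c.dept_id = p.id to the JOIN

Corrected query:
SELECT c.id, p.name, c.salary FROM departments p JOIN staff c ON c.dept_id = p.id

Result:
id | name        | salary
---+-------------+-------
1  | Sales       | 172806
2  | Engineering | 137397
3  | Marketing   | 124072
4  | HR          | 42326 
5  | Engineering | 109603
6  | HR          | 100908
7  | Sales       | 147048
8  | Engineering | 83871 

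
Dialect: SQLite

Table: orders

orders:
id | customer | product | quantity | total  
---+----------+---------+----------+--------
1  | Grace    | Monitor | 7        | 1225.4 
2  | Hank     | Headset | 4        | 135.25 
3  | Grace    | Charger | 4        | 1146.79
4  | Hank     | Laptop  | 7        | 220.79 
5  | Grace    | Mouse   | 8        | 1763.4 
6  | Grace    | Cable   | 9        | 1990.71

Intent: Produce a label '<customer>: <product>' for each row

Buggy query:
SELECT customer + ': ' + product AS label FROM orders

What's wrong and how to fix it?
Bug: '+' is numeric addition; on text columns SQLite converts them to 0 instead of concatenating

Fix: Replace + with || to concatenate text

Corrected query:
SELECT customer || ': ' || product AS label FROM orders

Result:
label         
--------------
Grace: Monitor
Hank: Headset 
Grace: Charger
Hank: Laptop  
Grace: Mouse  
Grace: Cable  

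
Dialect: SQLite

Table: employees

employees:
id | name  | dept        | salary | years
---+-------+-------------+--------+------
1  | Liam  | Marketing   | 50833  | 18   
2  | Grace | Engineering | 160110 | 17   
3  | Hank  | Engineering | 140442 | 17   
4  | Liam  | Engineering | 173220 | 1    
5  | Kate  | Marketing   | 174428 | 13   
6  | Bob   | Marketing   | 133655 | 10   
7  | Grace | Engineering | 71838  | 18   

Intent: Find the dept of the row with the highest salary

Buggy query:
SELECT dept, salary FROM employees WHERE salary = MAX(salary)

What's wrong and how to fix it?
Bug: MAX(salary) is an aggregate and cannot be used directly in WHERE

Fix: Wrap MAX in a scalar subquery so WHERE compares against a single value

Corrected query:
SELECT dept, salary FROM employees WHERE salary = (SELECT MAX(salary) FROM employees)

Result:
dept      | salary
----------+-------
Marketing | 174428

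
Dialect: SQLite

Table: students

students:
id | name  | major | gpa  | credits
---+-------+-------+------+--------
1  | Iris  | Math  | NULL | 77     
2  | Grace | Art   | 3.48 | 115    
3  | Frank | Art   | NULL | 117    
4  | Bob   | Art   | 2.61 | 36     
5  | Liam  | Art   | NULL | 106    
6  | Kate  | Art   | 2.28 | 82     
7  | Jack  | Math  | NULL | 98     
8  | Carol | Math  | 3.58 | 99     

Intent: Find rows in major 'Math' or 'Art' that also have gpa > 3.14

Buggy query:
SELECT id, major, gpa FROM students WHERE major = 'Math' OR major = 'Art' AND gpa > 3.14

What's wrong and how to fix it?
Bug: AND binds tighter than OR, so this parses as major = 'Math' OR (major = 'Art' AND gpa > 3.14)

Fix: Add parentheses around the OR so the AND applies to both alternatives

Corrected query:
SELECT id, major, gpa FROM students WHERE (major = 'Math' OR major = 'Art') AND gpa > 3.14

Result:
id | major | gpa 
---+-------+-----
2  | Art   | 3.48
8  | Math  | 3.58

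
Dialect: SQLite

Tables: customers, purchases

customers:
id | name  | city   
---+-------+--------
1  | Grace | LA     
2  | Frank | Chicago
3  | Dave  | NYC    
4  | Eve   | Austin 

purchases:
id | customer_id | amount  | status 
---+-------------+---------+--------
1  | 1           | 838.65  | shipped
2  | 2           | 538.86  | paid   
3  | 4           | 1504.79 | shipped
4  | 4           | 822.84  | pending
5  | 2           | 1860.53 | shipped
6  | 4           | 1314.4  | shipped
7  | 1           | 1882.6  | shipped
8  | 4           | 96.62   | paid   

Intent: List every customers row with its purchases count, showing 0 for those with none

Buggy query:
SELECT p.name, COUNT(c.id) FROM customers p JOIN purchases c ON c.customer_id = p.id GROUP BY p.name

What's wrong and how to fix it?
Bug: An inner join excludes parents with zero children

Fix: Use LEFT JOIN so parents without children still appear (COUNT(c.id) gives 0)

Corrected query:
SELECT p.name, COUNT(c.id) FROM customers p LEFT JOIN purchases c ON c.customer_id = p.id GROUP BY p.name

Result:
name  | COUNT(c.id)
------+------------
Dave  | 0          
Eve   | 4          
Frank | 2          
Grace | 2          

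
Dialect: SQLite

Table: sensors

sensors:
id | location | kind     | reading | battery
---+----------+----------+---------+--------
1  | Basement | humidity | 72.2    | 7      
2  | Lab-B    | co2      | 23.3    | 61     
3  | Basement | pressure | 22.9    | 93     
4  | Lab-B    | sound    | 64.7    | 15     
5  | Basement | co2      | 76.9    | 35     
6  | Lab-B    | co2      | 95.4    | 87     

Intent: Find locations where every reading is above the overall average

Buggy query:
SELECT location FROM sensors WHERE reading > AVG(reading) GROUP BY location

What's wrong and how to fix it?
Bug: WHERE evaluates per row before aggregation, so AVG() is unavailable

Fix: Use a subquery for AVG and a HAVING MIN(...) filter so the condition holds for every row in the group

Corrected query:
SELECT location FROM sensors GROUP BY location HAVING MIN(reading) > (SELECT AVG(reading) FROM sensors)

Result:
(no rows)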